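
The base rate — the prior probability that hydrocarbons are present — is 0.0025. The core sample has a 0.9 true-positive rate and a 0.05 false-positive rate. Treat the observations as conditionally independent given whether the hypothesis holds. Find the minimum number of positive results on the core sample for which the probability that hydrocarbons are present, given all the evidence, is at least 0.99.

4

Prior odds = 0.0025/0.9975 = 1/399.
Likelihood ratio of a positive result = 0.9/0.05 = 18.
Target odds: 0.99 ÷ 0.01 = 99.
Need (1/399) × 18ⁿ ≥ 99, i.e. 18ⁿ ≥ 39501.
18³ = 5832 falls short of 39501 but 18⁴ = 104976 reaches it, so n = 4.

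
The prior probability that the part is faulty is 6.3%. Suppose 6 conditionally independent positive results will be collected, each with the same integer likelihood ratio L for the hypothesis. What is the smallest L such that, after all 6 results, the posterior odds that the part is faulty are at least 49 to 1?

3

Prior odds = 0.063/0.937 = 63/937.
Target odds = 49.
Need L⁶ ≥ 49 ÷ (63/937) = 6559/9.
2⁶ = 64 < 6559/9 ≤ 729 = 3⁶, so L = 3.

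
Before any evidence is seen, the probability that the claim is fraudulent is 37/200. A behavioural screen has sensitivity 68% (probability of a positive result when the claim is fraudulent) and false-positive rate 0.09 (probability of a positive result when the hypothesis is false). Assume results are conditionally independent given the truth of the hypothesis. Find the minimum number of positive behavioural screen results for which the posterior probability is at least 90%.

2

Prior odds = 0.185/0.815 = 37/163.
Likelihood ratio of a positive result = 0.68/0.09 = 68/9.
Target posterior odds = 0.9/0.1 = 9.
Need (37/163) × (68/9)ⁿ ≥ 9, i.e. (68/9)ⁿ ≥ 1467/37.
(68/9)¹ = 68/9 falls short of 1467/37 but (68/9)² = 4624/81 reaches it, so n = 2.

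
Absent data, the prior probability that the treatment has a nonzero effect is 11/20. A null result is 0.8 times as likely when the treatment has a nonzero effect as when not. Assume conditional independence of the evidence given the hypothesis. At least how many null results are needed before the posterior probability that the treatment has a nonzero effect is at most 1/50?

Prior odds = 0.55/0.45 = 11/9.
Likelihood ratio per null result = 0.8.
Target odds: 0.02 ÷ 0.98 = 1/49.
Require 0.8ⁿ ≤ 1/49 ÷ (11/9) = 9/539.
0.8¹⁸ ≈0.0180144 is still above 9/539 but 0.8¹⁹ ≈0.0144115 is at or below it, so n = 19.

19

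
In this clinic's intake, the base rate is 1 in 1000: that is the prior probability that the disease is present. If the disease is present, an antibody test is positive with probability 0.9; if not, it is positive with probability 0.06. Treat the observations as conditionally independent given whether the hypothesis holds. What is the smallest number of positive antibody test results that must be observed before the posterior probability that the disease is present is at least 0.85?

Prior odds: 0.001 ÷ 0.999 = 1/999.
Likelihood ratio of a positive = 0.9/0.06 = 15.
Target odds: 0.85 ÷ 0.15 = 17/3.
Require 15ⁿ ≥ 17/3 ÷ (1/999) = 5661.
15³ = 3375 falls short of 5661 but 15⁴ = 50625 reaches it, so n = 4.

4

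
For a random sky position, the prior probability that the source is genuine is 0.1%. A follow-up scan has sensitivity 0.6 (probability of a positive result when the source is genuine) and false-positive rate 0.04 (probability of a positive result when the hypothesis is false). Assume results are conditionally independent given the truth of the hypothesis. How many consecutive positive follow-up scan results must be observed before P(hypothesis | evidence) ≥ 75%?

3

Prior odds: 0.001 ÷ 0.999 = 1/999.
Likelihood ratio of a positive result = 0.6/0.04 = 15.
Target odds: 0.75 ÷ 0.25 = 3.
Need (1/999) × 15ⁿ ≥ 3, i.e. 15ⁿ ≥ 2997.
15² = 225 falls short of 2997 but 15³ = 3375 reaches it, so n = 3.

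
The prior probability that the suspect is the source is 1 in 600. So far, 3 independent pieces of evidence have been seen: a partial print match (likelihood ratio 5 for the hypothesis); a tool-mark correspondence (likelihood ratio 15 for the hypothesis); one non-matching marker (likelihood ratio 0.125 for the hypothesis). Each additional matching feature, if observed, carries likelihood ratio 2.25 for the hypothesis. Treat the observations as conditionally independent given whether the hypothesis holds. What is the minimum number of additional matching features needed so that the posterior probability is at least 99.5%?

Prior odds = (1/600)/(599/600) = 1/599.
Combined Bayes factor of the evidence already in hand = 5 × 15 × 0.125 = 9.375.
Odds after that evidence = (1/599) × 9.375 = 75/4792.
Target odds = 0.995/0.005 = 199.
Need 2.25ⁿ ≥ 199 ÷ (75/4792) = 953608/75.
2.25¹¹ ≈7481.83 falls short of 953608/75 but 2.25¹² ≈16834.1 reaches it, so n = 12.

12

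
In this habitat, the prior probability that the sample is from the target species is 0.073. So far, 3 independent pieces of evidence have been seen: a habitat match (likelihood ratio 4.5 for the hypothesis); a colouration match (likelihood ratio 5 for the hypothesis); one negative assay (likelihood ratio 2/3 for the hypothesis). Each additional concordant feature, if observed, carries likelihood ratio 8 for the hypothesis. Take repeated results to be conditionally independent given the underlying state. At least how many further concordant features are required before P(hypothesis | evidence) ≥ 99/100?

Prior odds = 0.073/0.927 = 73/927.
Combined Bayes factor of the evidence already in hand = 4.5 × 5 × (2/3) = 15.
Odds after that evidence = (73/927) × 15 = 365/309.
Target odds = 0.99/0.01 = 99.
Need 8ⁿ ≥ 99 ÷ (365/309) = 30591/365.
8² = 64 falls short of 30591/365 but 8³ = 512 reaches it, so n = 3.

3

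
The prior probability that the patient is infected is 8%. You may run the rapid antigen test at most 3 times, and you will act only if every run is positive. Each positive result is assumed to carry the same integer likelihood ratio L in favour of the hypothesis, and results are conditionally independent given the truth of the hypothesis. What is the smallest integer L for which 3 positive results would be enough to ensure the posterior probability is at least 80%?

4

Prior odds = 0.08/0.92 = 2/23.
Target odds = 0.8/0.2 = 4.
Need L³ ≥ 4 ÷ (2/23) = 46.
3³ = 27 < 46 ≤ 64 = 4³, so L = 4.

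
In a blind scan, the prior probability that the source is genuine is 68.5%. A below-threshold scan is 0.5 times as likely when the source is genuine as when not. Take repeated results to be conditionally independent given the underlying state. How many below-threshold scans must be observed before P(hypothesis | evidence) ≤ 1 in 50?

Prior odds = 0.685/0.315 = 137/63.
Likelihood ratio per below-threshold scan = 0.5.
Target posterior odds = 0.02/0.98 = 1/49.
Require 0.5ⁿ ≤ 1/49 ÷ (137/63) = 9/959.
0.5⁶ = 0.015625 is still above 9/959 but 0.5⁷ = 0.0078125 is at or below it, so n = 7.

7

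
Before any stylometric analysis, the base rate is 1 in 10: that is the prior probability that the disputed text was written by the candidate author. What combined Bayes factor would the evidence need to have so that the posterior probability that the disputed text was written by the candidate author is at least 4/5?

Prior odds = 0.1/0.9 = 1/9.
Target odds = 0.8/0.2 = 4.
Required Bayes factor = 4 ÷ (1/9) = 36.

36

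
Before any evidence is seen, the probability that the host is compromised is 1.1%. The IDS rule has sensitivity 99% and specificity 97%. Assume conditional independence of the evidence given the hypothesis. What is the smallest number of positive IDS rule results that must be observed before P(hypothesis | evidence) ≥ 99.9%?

Prior odds = 0.011/0.989 = 11/989.
False-positive rate = 1 − 0.97 = 0.03; likelihood ratio of a positive = 0.99/0.03 = 33.
Target odds: 0.999 ÷ 0.001 = 999.
Require 33ⁿ ≥ 999 ÷ (11/989) = 988011/11.
33³ = 35937 falls short of 988011/11 but 33⁴ = 1185921 reaches it, so n = 4.

4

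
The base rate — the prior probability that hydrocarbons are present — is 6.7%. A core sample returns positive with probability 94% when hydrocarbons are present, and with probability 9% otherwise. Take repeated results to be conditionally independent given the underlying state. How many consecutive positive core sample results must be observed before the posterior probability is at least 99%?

Prior odds = 0.067/0.933 = 67/933.
Likelihood ratio of a positive result = 0.94/0.09 = 94/9.
Target posterior odds = 0.99/0.01 = 99.
Require (94/9)ⁿ ≥ 99 ÷ (67/933) = 92367/67.
(94/9)³ = 830584/729 falls short of 92367/67 but (94/9)⁴ = 78074896/6561 reaches it, so n = 4.

4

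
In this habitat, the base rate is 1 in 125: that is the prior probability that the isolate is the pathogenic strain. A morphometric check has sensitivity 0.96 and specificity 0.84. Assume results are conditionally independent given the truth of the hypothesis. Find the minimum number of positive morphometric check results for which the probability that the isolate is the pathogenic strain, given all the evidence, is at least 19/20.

5

Prior odds = 0.008/0.992 = 1/124.
False-positive rate = 1 − 0.84 = 0.16; likelihood ratio of a positive = 0.96/0.16 = 6.
Target odds: 0.95 ÷ 0.05 = 19.
Require 6ⁿ ≥ 19 ÷ (1/124) = 2356.
6⁴ = 1296 falls short of 2356 but 6⁵ = 7776 reaches it, so n = 5.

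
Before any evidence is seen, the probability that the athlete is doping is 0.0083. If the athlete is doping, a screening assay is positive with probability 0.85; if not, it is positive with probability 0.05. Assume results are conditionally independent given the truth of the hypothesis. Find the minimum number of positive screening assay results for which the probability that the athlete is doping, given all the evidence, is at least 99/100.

4

Prior odds: 0.0083 ÷ 0.9917 = 83/9917.
Likelihood ratio of a positive = 0.85/0.05 = 17.
Target odds: 0.99 ÷ 0.01 = 99.
Require 17ⁿ ≥ 99 ÷ (83/9917) = 981783/83.
17³ = 4913 falls short of 981783/83 but 17⁴ = 83521 reaches it, so n = 4.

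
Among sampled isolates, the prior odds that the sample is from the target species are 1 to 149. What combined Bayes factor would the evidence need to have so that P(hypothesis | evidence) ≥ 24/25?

Prior odds = 1/149.
Target odds = 0.96/0.04 = 24.
Required Bayes factor = 24 ÷ (1/149) = 3576.

3576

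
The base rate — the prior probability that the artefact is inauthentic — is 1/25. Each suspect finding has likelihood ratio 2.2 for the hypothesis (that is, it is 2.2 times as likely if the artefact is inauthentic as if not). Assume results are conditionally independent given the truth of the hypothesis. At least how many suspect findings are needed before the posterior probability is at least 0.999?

Prior odds: 0.04 ÷ 0.96 = 1/24.
Likelihood ratio per suspect finding = 2.2.
Target posterior odds = 0.999/0.001 = 999.
Require 2.2ⁿ ≥ 999 ÷ (1/24) = 23976.
2.2¹² ≈12855 falls short of 23976 but 2.2¹³ ≈28281 reaches it, so n = 13.

13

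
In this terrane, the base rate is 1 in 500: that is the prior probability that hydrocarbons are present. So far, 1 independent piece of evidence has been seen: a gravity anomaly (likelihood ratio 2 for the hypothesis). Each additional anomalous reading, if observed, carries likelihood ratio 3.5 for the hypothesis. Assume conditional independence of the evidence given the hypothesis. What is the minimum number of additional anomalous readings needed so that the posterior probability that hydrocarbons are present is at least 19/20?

7

Prior odds = 0.002/0.998 = 1/499.
Bayes factor of the evidence already in hand = 2.
Odds after that evidence = (1/499) × 2 = 2/499.
Target odds = 0.95/0.05 = 19.
Need 3.5ⁿ ≥ 19 ÷ (2/499) = 4740.5.
3.5⁶ = 1838.265625 falls short of 4740.5 but 3.5⁷ = 823543/128 reaches it, so n = 7.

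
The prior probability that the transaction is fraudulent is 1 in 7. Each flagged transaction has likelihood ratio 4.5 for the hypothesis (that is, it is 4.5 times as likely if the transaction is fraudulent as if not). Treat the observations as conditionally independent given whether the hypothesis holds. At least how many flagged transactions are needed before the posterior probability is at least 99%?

5

Prior odds: (1/7) ÷ (6/7) = 1/6.
Likelihood ratio per flagged transaction = 4.5.
Target posterior odds = 0.99/0.01 = 99.
Require 4.5ⁿ ≥ 99 ÷ (1/6) = 594.
4.5⁴ = 410.0625 falls short of 594 but 4.5⁵ = 1845.28125 reaches it, so n = 5.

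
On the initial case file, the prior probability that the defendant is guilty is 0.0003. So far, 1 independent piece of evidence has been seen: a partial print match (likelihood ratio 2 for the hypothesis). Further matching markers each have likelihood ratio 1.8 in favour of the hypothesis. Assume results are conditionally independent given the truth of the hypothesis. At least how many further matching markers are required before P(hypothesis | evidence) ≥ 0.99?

21

Prior odds = 0.0003/0.9997 = 3/9997.
Bayes factor of the evidence already in hand = 2.
Odds after that evidence = (3/9997) × 2 = 6/9997.
Target odds = 0.99/0.01 = 99.
Need 1.8ⁿ ≥ 99 ÷ (6/9997) = 164950.5.
1.8²⁰ ≈127482 falls short of 164950.5 but 1.8²¹ ≈229468 reaches it, so n = 21.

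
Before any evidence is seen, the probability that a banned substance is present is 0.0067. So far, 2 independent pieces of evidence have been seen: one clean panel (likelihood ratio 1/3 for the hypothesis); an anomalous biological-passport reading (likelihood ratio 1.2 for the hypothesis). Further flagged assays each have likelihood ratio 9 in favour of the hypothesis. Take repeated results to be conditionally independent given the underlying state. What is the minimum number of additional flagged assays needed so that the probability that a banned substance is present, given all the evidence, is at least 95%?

Prior odds = 0.0067/0.9933 = 67/9933.
Combined Bayes factor of the evidence already in hand = (1/3) × 1.2 = 0.4.
Odds after that evidence = (67/9933) × 0.4 = 134/49665.
Target odds = 0.95/0.05 = 19.
Need 9ⁿ ≥ 19 ÷ (134/49665) = 943635/134.
9⁴ = 6561 falls short of 943635/134 but 9⁵ = 59049 reaches it, so n = 5.

5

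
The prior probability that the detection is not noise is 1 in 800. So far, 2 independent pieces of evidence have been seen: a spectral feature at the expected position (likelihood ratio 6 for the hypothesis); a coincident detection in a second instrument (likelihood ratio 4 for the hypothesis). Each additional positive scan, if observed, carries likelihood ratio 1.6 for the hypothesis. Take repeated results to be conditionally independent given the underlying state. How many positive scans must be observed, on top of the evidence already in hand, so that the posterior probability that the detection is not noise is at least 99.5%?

Prior odds = 0.00125/0.99875 = 1/799.
Combined Bayes factor of the evidence already in hand = 6 × 4 = 24.
Odds after that evidence = (1/799) × 24 = 24/799.
Target odds = 0.995/0.005 = 199.
Need 1.6ⁿ ≥ 199 ÷ (24/799) = 159001/24.
1.6¹⁸ ≈4722.37 falls short of 159001/24 but 1.6¹⁹ ≈7555.79 reaches it, so n = 19.

19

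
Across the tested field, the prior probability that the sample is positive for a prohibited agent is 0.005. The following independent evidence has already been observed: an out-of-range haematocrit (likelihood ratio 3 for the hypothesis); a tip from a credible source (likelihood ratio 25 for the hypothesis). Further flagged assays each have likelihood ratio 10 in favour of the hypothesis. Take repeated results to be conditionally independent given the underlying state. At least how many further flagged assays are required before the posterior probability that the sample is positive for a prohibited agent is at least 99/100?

Prior odds = 0.005/0.995 = 1/199.
Combined Bayes factor of the evidence already in hand = 3 × 25 = 75.
Odds after that evidence = (1/199) × 75 = 75/199.
Target odds = 0.99/0.01 = 99.
Need 10ⁿ ≥ 99 ÷ (75/199) = 262.68.
10² = 100 falls short of 262.68 but 10³ = 1000 reaches it, so n = 3.

3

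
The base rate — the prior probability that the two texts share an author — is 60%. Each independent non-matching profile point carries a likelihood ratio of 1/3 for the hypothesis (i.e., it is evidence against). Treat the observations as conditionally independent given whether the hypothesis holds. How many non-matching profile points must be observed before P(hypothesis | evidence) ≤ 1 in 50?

4

Prior odds: 0.6 ÷ 0.4 = 1.5.
Likelihood ratio per non-matching profile point = 1/3.
Target odds: 0.02 ÷ 0.98 = 1/49.
Require (1/3)ⁿ ≤ 1/49 ÷ 1.5 = 2/147.
(1/3)³ = 1/27 is still above 2/147 but (1/3)⁴ = 1/81 is at or below it, so n = 4.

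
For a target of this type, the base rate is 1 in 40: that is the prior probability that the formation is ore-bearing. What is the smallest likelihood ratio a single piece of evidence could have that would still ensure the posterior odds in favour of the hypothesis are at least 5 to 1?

Prior odds = 0.025/0.975 = 1/39.
Target odds = 5.
Required Bayes factor = 5 ÷ (1/39) = 195.

195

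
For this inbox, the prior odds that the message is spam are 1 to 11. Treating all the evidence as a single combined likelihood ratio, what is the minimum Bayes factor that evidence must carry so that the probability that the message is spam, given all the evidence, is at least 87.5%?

77

Prior odds = 1/11.
Target odds = 0.875/0.125 = 7.
Required Bayes factor = 7 ÷ (1/11) = 77.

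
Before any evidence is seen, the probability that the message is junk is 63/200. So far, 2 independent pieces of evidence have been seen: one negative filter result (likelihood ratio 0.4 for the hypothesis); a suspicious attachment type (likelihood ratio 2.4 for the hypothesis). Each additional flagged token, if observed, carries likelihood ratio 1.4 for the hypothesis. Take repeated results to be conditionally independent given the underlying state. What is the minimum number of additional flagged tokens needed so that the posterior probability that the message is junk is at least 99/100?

17

Prior odds = 0.315/0.685 = 63/137.
Combined Bayes factor of the evidence already in hand = 0.4 × 2.4 = 0.96.
Odds after that evidence = (63/137) × 0.96 = 1512/3425.
Target odds = 0.99/0.01 = 99.
Need 1.4ⁿ ≥ 99 ÷ (1512/3425) = 37675/168.
1.4¹⁶ ≈217.795 falls short of 37675/168 but 1.4¹⁷ ≈304.913 reaches it, so n = 17.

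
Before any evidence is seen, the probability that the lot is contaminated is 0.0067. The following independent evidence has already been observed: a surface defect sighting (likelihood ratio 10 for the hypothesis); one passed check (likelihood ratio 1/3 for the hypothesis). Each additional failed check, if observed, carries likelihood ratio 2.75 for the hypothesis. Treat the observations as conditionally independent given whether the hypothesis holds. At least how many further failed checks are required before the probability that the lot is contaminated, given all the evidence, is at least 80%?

Prior odds = 0.0067/0.9933 = 67/9933.
Combined Bayes factor of the evidence already in hand = 10 × (1/3) = 10/3.
Odds after that evidence = (67/9933) × 10/3 = 670/29799.
Target odds = 0.8/0.2 = 4.
Need 2.75ⁿ ≥ 4 ÷ (670/29799) = 59598/335.
2.75⁵ = 161051/1024 falls short of 59598/335 but 2.75⁶ = 1771561/4096 reaches it, so n = 6.

6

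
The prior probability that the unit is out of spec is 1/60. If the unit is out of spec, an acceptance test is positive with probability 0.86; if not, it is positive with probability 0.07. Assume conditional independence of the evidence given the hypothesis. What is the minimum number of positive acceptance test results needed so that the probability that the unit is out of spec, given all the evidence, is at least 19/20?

3

Prior odds = (1/60)/(59/60) = 1/59.
Likelihood ratio of a positive = 0.86/0.07 = 86/7.
Target odds: 0.95 ÷ 0.05 = 19.
Need (1/59) × (86/7)ⁿ ≥ 19, i.e. (86/7)ⁿ ≥ 1121.
(86/7)² = 7396/49 falls short of 1121 but (86/7)³ = 636056/343 reaches it, so n = 3.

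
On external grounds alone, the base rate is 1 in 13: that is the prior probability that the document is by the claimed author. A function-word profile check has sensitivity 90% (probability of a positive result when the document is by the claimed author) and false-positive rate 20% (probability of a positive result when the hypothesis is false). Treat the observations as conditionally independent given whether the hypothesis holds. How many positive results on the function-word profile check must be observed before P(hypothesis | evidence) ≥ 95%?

4

Prior odds: (1/13) ÷ (12/13) = 1/12.
Likelihood ratio of a positive result = 0.9/0.2 = 4.5.
Target posterior odds = 0.95/0.05 = 19.
Require 4.5ⁿ ≥ 19 ÷ (1/12) = 228.
4.5³ = 91.125 falls short of 228 but 4.5⁴ = 410.0625 reaches it, so n = 4.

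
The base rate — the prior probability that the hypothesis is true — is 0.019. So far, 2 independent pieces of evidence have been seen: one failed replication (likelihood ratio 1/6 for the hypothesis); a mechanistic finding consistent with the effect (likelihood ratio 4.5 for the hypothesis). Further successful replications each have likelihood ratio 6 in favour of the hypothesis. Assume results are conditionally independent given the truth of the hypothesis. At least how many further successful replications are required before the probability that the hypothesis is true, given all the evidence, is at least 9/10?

Prior odds = 0.019/0.981 = 19/981.
Combined Bayes factor of the evidence already in hand = (1/6) × 4.5 = 0.75.
Odds after that evidence = (19/981) × 0.75 = 19/1308.
Target odds = 0.9/0.1 = 9.
Need 6ⁿ ≥ 9 ÷ (19/1308) = 11772/19.
6³ = 216 falls short of 11772/19 but 6⁴ = 1296 reaches it, so n = 4.

4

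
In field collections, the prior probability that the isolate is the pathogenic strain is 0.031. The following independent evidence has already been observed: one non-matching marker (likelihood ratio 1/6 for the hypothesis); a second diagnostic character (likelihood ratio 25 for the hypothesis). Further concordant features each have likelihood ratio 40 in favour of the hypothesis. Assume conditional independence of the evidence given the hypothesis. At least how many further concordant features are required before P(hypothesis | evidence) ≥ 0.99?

Prior odds = 0.031/0.969 = 31/969.
Combined Bayes factor of the evidence already in hand = (1/6) × 25 = 25/6.
Odds after that evidence = (31/969) × 25/6 = 775/5814.
Target odds = 0.99/0.01 = 99.
Need 40ⁿ ≥ 99 ÷ (775/5814) = 575586/775.
40¹ = 40 falls short of 575586/775 but 40² = 1600 reaches it, so n = 2.

2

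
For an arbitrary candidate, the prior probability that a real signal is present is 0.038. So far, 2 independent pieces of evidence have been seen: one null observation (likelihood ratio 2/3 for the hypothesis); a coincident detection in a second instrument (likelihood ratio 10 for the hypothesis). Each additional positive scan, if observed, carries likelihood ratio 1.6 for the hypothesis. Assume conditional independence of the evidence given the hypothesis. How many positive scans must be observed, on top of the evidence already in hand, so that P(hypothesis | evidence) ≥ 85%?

Prior odds = 0.038/0.962 = 19/481.
Combined Bayes factor of the evidence already in hand = (2/3) × 10 = 20/3.
Odds after that evidence = (19/481) × 20/3 = 380/1443.
Target odds = 0.85/0.15 = 17/3.
Need 1.6ⁿ ≥ 17/3 ÷ (380/1443) = 8177/380.
1.6⁶ = 262144/15625 falls short of 8177/380 but 1.6⁷ = 2097152/78125 reaches it, so n = 7.

7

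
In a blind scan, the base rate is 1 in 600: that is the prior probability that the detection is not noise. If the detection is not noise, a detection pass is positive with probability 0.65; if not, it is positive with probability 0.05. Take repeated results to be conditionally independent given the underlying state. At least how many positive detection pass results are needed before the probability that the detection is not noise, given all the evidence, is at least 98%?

Prior odds = (1/600)/(599/600) = 1/599.
Likelihood ratio of a positive = 0.65/0.05 = 13.
Target posterior odds = 0.98/0.02 = 49.
Need (1/599) × 13ⁿ ≥ 49, i.e. 13ⁿ ≥ 29351.
13⁴ = 28561 falls short of 29351 but 13⁵ = 371293 reaches it, so n = 5.

5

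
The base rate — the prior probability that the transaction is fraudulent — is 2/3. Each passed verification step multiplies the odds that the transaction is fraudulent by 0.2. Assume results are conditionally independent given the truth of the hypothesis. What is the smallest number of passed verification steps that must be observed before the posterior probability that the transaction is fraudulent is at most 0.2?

2

Prior odds = (2/3)/(1/3) = 2.
Likelihood ratio per passed verification step = 0.2.
Target odds: 0.2 ÷ 0.8 = 0.25.
Require 0.2ⁿ ≤ 0.25 ÷ 2 = 0.125.
0.2¹ = 0.2 is still above 0.125 but 0.2² = 0.04 is at or below it, so n = 2.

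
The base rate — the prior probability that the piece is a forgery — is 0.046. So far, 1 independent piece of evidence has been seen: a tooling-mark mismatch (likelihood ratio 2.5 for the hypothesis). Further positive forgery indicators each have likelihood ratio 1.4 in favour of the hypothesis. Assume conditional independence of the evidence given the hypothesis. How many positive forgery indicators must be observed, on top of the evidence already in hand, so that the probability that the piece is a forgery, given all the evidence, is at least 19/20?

16

Prior odds = 0.046/0.954 = 23/477.
Bayes factor of the evidence already in hand = 2.5.
Odds after that evidence = (23/477) × 2.5 = 115/954.
Target odds = 0.95/0.05 = 19.
Need 1.4ⁿ ≥ 19 ÷ (115/954) = 18126/115.
1.4¹⁵ ≈155.568 falls short of 18126/115 but 1.4¹⁶ ≈217.795 reaches it, so n = 16.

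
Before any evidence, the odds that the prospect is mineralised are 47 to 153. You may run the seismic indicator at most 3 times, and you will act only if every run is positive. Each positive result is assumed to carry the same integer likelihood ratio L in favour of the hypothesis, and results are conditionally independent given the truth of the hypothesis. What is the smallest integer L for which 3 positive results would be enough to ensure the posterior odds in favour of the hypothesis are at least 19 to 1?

4

Prior odds = 47/153.
Target odds = 19.
Need L³ ≥ 19 ÷ (47/153) = 2907/47.
3³ = 27 < 2907/47 ≤ 64 = 4³, so L = 4.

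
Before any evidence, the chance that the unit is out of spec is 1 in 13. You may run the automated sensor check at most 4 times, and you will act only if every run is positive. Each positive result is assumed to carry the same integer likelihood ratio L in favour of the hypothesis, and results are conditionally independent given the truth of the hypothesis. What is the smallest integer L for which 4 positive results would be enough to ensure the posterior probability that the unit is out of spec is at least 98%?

5

Prior odds = (1/13)/(12/13) = 1/12.
Target odds = 0.98/0.02 = 49.
Need L⁴ ≥ 49 ÷ (1/12) = 588.
4⁴ = 256 < 588 ≤ 625 = 5⁴, so L = 5.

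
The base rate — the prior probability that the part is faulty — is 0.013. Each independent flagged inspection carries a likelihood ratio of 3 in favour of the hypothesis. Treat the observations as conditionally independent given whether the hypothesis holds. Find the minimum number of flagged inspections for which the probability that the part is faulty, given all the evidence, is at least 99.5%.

9

Prior odds = 0.013/0.987 = 13/987.
Likelihood ratio per flagged inspection = 3.
Target odds: 0.995 ÷ 0.005 = 199.
Need (13/987) × 3ⁿ ≥ 199, i.e. 3ⁿ ≥ 196413/13.
3⁸ = 6561 falls short of 196413/13 but 3⁹ = 19683 reaches it, so n = 9.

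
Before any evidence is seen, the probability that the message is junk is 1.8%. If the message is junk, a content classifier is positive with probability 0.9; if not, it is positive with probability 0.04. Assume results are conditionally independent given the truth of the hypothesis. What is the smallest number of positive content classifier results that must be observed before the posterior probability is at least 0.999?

Prior odds = 0.018/0.982 = 9/491.
Likelihood ratio of a positive = 0.9/0.04 = 22.5.
Target posterior odds = 0.999/0.001 = 999.
Need (9/491) × 22.5ⁿ ≥ 999, i.e. 22.5ⁿ ≥ 54501.
22.5³ = 11390.625 falls short of 54501 but 22.5⁴ = 256289.0625 reaches it, so n = 4.

4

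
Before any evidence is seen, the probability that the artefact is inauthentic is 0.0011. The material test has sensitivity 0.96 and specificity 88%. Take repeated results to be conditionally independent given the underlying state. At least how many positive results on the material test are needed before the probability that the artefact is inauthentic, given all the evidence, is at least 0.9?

Prior odds = 0.0011/0.9989 = 11/9989.
False-positive rate = 1 − 0.88 = 0.12; likelihood ratio of a positive = 0.96/0.12 = 8.
Target posterior odds = 0.9/0.1 = 9.
Need (11/9989) × 8ⁿ ≥ 9, i.e. 8ⁿ ≥ 89901/11.
8⁴ = 4096 falls short of 89901/11 but 8⁵ = 32768 reaches it, so n = 5.

5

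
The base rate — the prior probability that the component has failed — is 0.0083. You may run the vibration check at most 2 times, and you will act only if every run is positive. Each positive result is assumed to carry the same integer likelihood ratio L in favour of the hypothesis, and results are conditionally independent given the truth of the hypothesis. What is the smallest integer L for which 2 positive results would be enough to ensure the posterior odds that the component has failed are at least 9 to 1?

33

Prior odds = 0.0083/0.9917 = 83/9917.
Target odds = 9.
Need L² ≥ 9 ÷ (83/9917) = 89253/83.
32² = 1024 < 89253/83 ≤ 1089 = 33², so L = 33.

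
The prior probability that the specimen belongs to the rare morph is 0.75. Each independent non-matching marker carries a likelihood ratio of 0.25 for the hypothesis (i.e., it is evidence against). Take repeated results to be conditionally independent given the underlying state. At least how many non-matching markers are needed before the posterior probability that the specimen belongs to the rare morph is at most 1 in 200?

Prior odds = 0.75/0.25 = 3.
Likelihood ratio per non-matching marker = 0.25.
Target posterior odds = 0.005/0.995 = 1/199.
Require 0.25ⁿ ≤ 1/199 ÷ 3 = 1/597.
0.25⁴ = 0.00390625 is still above 1/597 but 0.25⁵ = 1/1024 is at or below it, so n = 5.

5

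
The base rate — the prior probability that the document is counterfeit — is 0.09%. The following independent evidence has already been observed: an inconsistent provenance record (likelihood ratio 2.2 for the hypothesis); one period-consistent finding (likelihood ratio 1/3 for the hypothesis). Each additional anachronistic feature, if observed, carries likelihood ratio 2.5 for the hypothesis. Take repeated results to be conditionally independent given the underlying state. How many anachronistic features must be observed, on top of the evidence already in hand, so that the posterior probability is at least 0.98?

13

Prior odds = 0.0009/0.9991 = 9/9991.
Combined Bayes factor of the evidence already in hand = 2.2 × (1/3) = 11/15.
Odds after that evidence = (9/9991) × 11/15 = 33/49955.
Target odds = 0.98/0.02 = 49.
Need 2.5ⁿ ≥ 49 ÷ (33/49955) = 2447795/33.
2.5¹² = 244140625/4096 falls short of 2447795/33 but 2.5¹³ ≈149012 reaches it, so n = 13.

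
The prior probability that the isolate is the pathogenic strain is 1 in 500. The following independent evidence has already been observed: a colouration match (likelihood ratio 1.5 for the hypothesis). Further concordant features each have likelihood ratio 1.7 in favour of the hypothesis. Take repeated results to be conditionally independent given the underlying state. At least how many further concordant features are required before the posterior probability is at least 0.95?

Prior odds = 0.002/0.998 = 1/499.
Bayes factor of the evidence already in hand = 1.5.
Odds after that evidence = (1/499) × 1.5 = 3/998.
Target odds = 0.95/0.05 = 19.
Need 1.7ⁿ ≥ 19 ÷ (3/998) = 18962/3.
1.7¹⁶ ≈4866.12 falls short of 18962/3 but 1.7¹⁷ ≈8272.4 reaches it, so n = 17.

17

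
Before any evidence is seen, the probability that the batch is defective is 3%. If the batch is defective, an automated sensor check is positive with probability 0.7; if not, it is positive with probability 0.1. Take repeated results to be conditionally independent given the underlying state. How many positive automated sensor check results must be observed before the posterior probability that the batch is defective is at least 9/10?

Prior odds: 0.03 ÷ 0.97 = 3/97.
Likelihood ratio of a positive = 0.7/0.1 = 7.
Target posterior odds = 0.9/0.1 = 9.
Require 7ⁿ ≥ 9 ÷ (3/97) = 291.
7² = 49 falls short of 291 but 7³ = 343 reaches it, so n = 3.

3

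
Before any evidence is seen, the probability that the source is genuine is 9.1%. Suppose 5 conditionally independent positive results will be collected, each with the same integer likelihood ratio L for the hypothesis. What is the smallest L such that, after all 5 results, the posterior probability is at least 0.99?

4

Prior odds = 0.091/0.909 = 91/909.
Target odds = 0.99/0.01 = 99.
Need L⁵ ≥ 99 ÷ (91/909) = 89991/91.
3⁵ = 243 < 89991/91 ≤ 1024 = 4⁵, so L = 4.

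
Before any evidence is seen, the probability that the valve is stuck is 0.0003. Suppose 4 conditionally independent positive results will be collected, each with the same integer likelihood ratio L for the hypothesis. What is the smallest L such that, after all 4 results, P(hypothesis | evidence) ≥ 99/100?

Prior odds = 0.0003/0.9997 = 3/9997.
Target odds = 0.99/0.01 = 99.
Need L⁴ ≥ 99 ÷ (3/9997) = 329901.
23⁴ = 279841 < 329901 ≤ 331776 = 24⁴, so L = 24.

24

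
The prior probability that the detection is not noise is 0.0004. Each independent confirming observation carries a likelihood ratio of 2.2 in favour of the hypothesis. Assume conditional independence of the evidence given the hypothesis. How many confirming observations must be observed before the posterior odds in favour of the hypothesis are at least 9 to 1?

Prior odds = 0.0004/0.9996 = 1/2499.
Likelihood ratio per confirming observation = 2.2.
Target odds = 9.
Require 2.2ⁿ ≥ 9 ÷ (1/2499) = 22491.
2.2¹² ≈12855 falls short of 22491 but 2.2¹³ ≈28281 reaches it, so n = 13.

13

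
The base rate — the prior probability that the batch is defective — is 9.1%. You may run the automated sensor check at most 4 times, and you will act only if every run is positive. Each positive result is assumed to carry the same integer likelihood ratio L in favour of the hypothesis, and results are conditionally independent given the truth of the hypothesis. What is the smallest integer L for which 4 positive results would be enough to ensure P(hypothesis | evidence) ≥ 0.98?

5

Prior odds = 0.091/0.909 = 91/909.
Target odds = 0.98/0.02 = 49.
Need L⁴ ≥ 49 ÷ (91/909) = 6363/13.
4⁴ = 256 < 6363/13 ≤ 625 = 5⁴, so L = 5.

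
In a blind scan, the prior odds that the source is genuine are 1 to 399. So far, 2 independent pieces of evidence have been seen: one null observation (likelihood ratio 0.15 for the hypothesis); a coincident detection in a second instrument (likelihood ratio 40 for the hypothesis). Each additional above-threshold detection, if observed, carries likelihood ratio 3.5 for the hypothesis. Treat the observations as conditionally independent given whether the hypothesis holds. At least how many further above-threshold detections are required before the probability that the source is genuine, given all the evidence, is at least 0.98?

Prior odds = 1/399.
Combined Bayes factor of the evidence already in hand = 0.15 × 40 = 6.
Odds after that evidence = (1/399) × 6 = 2/133.
Target odds = 0.98/0.02 = 49.
Need 3.5ⁿ ≥ 49 ÷ (2/133) = 3258.5.
3.5⁶ = 1838.265625 falls short of 3258.5 but 3.5⁷ = 823543/128 reaches it, so n = 7.

7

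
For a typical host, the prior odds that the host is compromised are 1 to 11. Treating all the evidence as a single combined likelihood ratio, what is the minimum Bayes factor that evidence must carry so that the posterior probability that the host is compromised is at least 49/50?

Prior odds = 1/11.
Target odds = 0.98/0.02 = 49.
Required Bayes factor = 49 ÷ (1/11) = 539.

539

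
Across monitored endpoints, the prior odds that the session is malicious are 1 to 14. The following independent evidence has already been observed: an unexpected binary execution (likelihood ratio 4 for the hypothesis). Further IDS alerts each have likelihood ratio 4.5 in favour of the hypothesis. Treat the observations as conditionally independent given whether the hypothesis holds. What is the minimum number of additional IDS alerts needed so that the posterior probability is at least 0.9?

Prior odds = 1/14.
Bayes factor of the evidence already in hand = 4.
Odds after that evidence = (1/14) × 4 = 2/7.
Target odds = 0.9/0.1 = 9.
Need 4.5ⁿ ≥ 9 ÷ (2/7) = 31.5.
4.5² = 20.25 falls short of 31.5 but 4.5³ = 91.125 reaches it, so n = 3.

3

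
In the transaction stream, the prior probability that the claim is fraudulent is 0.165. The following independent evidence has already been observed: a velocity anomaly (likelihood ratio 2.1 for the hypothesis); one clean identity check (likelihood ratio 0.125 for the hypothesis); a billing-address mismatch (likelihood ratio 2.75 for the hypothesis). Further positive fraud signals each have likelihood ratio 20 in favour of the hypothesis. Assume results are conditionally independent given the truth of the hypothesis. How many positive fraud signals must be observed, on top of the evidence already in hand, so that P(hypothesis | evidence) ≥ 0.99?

Prior odds = 0.165/0.835 = 33/167.
Combined Bayes factor of the evidence already in hand = 2.1 × 0.125 × 2.75 = 0.721875.
Odds after that evidence = (33/167) × 0.721875 = 7623/53440.
Target odds = 0.99/0.01 = 99.
Need 20ⁿ ≥ 99 ÷ (7623/53440) = 53440/77.
20² = 400 falls short of 53440/77 but 20³ = 8000 reaches it, so n = 3.

3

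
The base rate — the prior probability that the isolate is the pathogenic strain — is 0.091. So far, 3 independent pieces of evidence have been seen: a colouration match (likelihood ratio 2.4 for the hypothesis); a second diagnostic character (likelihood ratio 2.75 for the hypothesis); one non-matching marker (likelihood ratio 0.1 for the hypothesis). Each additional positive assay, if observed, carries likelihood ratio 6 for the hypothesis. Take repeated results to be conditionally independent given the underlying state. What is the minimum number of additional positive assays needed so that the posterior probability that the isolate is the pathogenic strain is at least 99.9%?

6

Prior odds = 0.091/0.909 = 91/909.
Combined Bayes factor of the evidence already in hand = 2.4 × 2.75 × 0.1 = 0.66.
Odds after that evidence = (91/909) × 0.66 = 1001/15150.
Target odds = 0.999/0.001 = 999.
Need 6ⁿ ≥ 999 ÷ (1001/15150) = 15134850/1001.
6⁵ = 7776 falls short of 15134850/1001 but 6⁶ = 46656 reaches it, so n = 6.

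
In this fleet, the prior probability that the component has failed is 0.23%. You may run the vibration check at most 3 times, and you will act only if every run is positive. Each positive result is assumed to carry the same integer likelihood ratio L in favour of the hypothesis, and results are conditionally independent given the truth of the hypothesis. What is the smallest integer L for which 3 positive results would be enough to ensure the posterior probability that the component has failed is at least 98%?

28

Prior odds = 0.0023/0.9977 = 23/9977.
Target odds = 0.98/0.02 = 49.
Need L³ ≥ 49 ÷ (23/9977) = 488873/23.
27³ = 19683 < 488873/23 ≤ 21952 = 28³, so L = 28.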